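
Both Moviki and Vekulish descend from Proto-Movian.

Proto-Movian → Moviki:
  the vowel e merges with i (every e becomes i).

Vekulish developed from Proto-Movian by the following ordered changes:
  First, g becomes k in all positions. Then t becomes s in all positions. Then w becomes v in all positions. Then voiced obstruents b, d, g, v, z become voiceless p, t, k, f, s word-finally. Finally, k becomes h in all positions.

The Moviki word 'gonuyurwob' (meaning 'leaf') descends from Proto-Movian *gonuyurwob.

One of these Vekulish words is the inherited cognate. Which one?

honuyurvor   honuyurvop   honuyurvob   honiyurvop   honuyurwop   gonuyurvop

honuyurvop

Vekulish: start from *gonuyurwob.
  rule 1 (unconditioned shift): gonuyurwob → konuyurwob
  rule 2: no change — konuyurwob
  rule 3 (unconditioned shift): konuyurwob → konuyurvob
  rule 4 (final devoicing): konuyurvob → konuyurvop
  rule 5 (unconditioned shift): konuyurvop → honuyurvop
  ⇒ Vekulish honuyurvop
The other candidates each miss or misapply at least one Vekulish change.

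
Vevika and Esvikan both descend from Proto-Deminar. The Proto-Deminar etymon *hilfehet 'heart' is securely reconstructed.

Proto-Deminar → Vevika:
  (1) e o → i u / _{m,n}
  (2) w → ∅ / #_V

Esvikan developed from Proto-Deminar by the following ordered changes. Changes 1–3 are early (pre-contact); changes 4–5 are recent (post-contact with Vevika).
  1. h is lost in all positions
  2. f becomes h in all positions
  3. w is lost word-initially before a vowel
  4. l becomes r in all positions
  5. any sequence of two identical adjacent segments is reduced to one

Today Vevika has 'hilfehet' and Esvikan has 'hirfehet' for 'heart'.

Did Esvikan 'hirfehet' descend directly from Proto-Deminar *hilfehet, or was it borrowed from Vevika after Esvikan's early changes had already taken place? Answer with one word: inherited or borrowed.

borrowed

If inherited, *hilfehet would pass through all of Esvikan's changes:
Esvikan: *hilfehet
  hilfehet → ilfeet   [h-loss]
  ilfeet → ilheet   [unconditioned shift]
  ilheet (rule 3 does not apply)
  ilheet → irheet   [unconditioned shift]
  irheet → irhet   [degemination]
  giving Esvikan irhet.
If borrowed from Vevika 'hilfehet' after the early changes, it would undergo only the recent ones:
  rule 4 (unconditioned shift): hilfehet → hirfehet
  rule 5 (degemination): no change (hirfehet)
  ⇒ as a loan: hirfehet
Esvikan 'hirfehet' matches the loan outcome 'hirfehet', not the inherited 'irhet' — it skipped the early Esvikan changes, so it was borrowed from Vevika.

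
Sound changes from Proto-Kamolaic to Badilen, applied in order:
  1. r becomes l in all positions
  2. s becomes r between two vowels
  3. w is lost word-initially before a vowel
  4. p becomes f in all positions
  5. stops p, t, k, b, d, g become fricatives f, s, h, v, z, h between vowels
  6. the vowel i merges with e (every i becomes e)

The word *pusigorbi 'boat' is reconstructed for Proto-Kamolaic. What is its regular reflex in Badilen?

fureholbe

Badilen: *pusigorbi
  pusigorbi → pusigolbi   [unconditioned shift]
  pusigolbi → purigolbi   [rhotacism]
  purigolbi (rule 3 does not apply)
  purigolbi → furigolbi   [unconditioned shift]
  furigolbi → furiholbi   [intervocalic lenition]
  furiholbi → fureholbe   [vowel merger]
  giving Badilen fureholbe.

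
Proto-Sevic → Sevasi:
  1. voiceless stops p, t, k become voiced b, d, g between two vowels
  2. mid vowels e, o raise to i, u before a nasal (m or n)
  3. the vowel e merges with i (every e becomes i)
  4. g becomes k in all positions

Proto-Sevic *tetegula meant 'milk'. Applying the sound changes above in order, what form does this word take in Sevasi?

Sevasi: *tetegula > tedegula > tidigula > tidikula  (by intervocalic voicing, vowel merger, unconditioned shift)

tidikula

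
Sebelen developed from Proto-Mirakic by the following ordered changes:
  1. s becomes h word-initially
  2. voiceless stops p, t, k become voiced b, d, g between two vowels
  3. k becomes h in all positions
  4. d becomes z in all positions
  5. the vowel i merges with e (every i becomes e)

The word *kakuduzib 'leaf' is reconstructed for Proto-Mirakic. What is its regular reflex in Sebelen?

Sebelen: *kakuduzib
  kakuduzib (rule 1 does not apply)
  kakuduzib → kaguduzib   [intervocalic voicing]
  kaguduzib → haguduzib   [unconditioned shift]
  haguduzib → haguzuzib   [unconditioned shift]
  haguzuzib → haguzuzeb   [vowel merger]
  giving Sebelen haguzuzeb.

haguzuzeb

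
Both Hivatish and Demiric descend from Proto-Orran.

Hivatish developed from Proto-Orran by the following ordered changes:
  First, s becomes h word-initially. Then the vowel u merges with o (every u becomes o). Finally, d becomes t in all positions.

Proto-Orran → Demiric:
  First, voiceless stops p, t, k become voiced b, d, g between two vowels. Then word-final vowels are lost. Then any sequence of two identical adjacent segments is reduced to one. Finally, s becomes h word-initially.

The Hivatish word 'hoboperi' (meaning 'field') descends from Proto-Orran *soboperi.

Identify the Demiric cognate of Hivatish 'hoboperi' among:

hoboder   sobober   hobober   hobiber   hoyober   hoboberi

hobober

Demiric: start from *soboperi.
  rule 1 (intervocalic voicing): soboperi → soboberi
  rule 2 (apocope): soboberi → sobober
  rule 3: no change — sobober
  rule 4 (debuccalisation): sobober → hobober
  ⇒ Demiric hobober
Only 'hobober' matches the regular Demiric development of *soboperi.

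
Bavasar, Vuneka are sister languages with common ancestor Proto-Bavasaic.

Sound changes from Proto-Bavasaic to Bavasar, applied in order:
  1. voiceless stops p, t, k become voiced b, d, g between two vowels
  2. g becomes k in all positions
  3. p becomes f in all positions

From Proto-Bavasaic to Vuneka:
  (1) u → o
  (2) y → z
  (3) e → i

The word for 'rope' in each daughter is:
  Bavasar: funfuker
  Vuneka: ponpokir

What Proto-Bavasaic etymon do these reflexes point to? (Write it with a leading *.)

*punpuker

Position 2: Bavasar has u, Vuneka has o. Bavasar preserves u here (none of its changes turn any other segment into u), so the proto-segment is *u.
Position 5: Bavasar has u, Vuneka has o. Bavasar preserves u here (none of its changes turn any other segment into u), so the proto-segment is *u.
Position 7: Bavasar has e, Vuneka has i. Bavasar preserves e here (none of its changes turn any other segment into e), so the proto-segment is *e.
Verify the candidate proto-form against each daughter:
Bavasar: *punpuker > punpuger > punpuker > funfuker  (by intervocalic voicing, unconditioned shift, unconditioned shift)
Vuneka: start from *punpuker.
  rule 1 (vowel merger): punpuker → ponpoker
  rule 2: no change — ponpoker
  rule 3 (vowel merger): ponpoker → ponpokir
  ⇒ Vuneka ponpokir
Only *punpuker yields all of Bavasar funfuker, Vuneka ponpokir.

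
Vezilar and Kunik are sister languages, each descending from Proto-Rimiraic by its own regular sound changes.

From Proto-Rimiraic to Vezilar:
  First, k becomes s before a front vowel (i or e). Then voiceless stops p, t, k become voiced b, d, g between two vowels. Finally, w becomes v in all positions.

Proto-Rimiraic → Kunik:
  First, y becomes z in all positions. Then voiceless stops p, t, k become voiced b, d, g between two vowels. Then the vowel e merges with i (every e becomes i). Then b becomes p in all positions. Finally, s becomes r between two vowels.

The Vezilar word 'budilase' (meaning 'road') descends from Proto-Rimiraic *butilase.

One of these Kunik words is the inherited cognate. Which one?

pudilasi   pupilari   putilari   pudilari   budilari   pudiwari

Kunik: *butilase
  butilase (rule 1 does not apply)
  butilase → budilase   [intervocalic voicing]
  budilase → budilasi   [vowel merger]
  budilasi → pudilasi   [unconditioned shift]
  pudilasi → pudilari   [rhotacism]
  giving Kunik pudilari.
Among the options, 'pudilari' alone shows every Kunik change applied in order.

pudilari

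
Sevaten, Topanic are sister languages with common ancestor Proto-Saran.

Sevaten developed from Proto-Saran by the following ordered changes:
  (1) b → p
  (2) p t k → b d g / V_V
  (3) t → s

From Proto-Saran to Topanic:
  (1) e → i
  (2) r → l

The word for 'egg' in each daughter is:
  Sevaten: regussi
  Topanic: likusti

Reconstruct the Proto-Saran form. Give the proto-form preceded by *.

Position 6: Sevaten has s, Topanic has t. Topanic preserves t here (none of its changes turn any other segment into t), so the proto-segment is *t.
Position 3: Sevaten has g, Topanic has k. Topanic preserves k here (none of its changes turn any other segment into k), so the proto-segment is *k.
Position 2: Sevaten has e, Topanic has i. Sevaten preserves e here (none of its changes turn any other segment into e), so the proto-segment is *e.
Continuing position by position gives *rekusti; check it forward:
Sevaten: *rekusti
  rekusti (rule 1 does not apply)
  rekusti → regusti   [intervocalic voicing]
  regusti → regussi   [unconditioned shift]
  giving Sevaten regussi.
Topanic: start from *rekusti.
  rule 1 (vowel merger): rekusti → rikusti
  rule 2 (unconditioned shift): rikusti → likusti
  ⇒ Topanic likusti
Only *rekusti yields all of Sevaten regussi, Topanic likusti.

*rekusti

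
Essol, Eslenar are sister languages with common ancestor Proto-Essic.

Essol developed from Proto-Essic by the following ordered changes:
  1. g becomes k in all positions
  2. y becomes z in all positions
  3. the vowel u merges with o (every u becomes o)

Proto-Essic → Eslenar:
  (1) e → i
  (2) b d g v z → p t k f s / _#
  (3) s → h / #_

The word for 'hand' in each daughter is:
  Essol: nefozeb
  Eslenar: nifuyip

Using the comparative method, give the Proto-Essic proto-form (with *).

Position 5: Essol has z, Eslenar has y. Eslenar preserves y here (none of its changes turn any other segment into y), so the proto-segment is *y.
Position 6: Essol has e, Eslenar has i. Essol preserves e here (none of its changes turn any other segment into e), so the proto-segment is *e.
Verify the candidate proto-form against each daughter:
Essol: *nefuyeb > nefuzeb > nefozeb  (by unconditioned shift, vowel merger)
Eslenar: *nefuyeb
  nefuyeb → nifuyib   [vowel merger]
  nifuyib → nifuyip   [final devoicing]
  nifuyip (rule 3 does not apply)
  giving Eslenar nifuyip.
No other proto-form is consistent with every reflex, so the reconstruction is *nefuyeb.

*nefuyeb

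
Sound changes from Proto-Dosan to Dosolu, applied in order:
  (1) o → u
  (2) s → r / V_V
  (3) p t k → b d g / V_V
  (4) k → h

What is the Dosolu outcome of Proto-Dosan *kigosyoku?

Dosolu: start from *kigosyoku.
  rule 1 (vowel merger): kigosyoku → kigusyuku
  rule 2: no change — kigusyuku
  rule 3 (intervocalic voicing): kigusyuku → kigusyugu
  rule 4 (unconditioned shift): kigusyugu → higusyugu
  ⇒ Dosolu higusyugu

higusyugu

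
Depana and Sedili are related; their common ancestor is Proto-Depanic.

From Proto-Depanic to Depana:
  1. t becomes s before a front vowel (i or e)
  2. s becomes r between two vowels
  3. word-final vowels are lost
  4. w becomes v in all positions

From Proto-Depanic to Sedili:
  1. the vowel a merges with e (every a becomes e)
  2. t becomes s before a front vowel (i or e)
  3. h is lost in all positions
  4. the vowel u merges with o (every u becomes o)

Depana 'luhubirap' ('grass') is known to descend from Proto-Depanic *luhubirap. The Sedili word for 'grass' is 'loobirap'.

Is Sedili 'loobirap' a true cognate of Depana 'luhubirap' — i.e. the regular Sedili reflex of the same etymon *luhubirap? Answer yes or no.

Derive the expected Sedili reflex of *luhubirap:
Sedili: *luhubirap > luhubirep > luubirep > loobirep  (by vowel merger, h-loss, vowel merger)
The regular Sedili reflex would be 'loobirep', but the attested form is 'loobirap'. The correspondence is irregular, so they are not cognates (the Sedili form has a different source).

no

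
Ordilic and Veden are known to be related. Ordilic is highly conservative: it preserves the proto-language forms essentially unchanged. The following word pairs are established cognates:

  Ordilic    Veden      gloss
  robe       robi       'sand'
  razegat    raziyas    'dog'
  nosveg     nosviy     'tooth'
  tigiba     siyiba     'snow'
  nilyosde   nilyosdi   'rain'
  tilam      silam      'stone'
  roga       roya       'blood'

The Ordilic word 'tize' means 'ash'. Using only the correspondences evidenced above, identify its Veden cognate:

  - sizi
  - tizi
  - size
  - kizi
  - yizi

sizi

tigiba ~ siyiba, tilam ~ silam — Ordilic t corresponds to Veden s word-initially before a front vowel.
robe ~ robi, nilyosde ~ nilyosdi — Ordilic e corresponds to Veden i word-finally.
Applying these to Ordilic 'tize':
  tize → size   (t→s word-initially before a front vowel)
  size → sizi   (e→i word-finally)
So the Veden cognate is 'sizi'.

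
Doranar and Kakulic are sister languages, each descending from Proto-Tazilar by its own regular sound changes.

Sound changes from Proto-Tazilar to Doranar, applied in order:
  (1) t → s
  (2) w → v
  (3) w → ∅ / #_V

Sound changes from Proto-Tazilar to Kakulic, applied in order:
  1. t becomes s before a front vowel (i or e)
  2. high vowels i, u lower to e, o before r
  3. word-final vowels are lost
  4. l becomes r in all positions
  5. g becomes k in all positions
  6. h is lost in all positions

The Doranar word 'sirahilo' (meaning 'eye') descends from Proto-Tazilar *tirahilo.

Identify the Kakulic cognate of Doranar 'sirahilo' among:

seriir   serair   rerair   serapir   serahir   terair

Kakulic: *tirahilo > sirahilo > serahilo > serahil > serahir > serair  (by palatalisation, pre-rhotic lowering, apocope, unconditioned shift, h-loss)
Among the options, 'serair' alone shows every Kakulic change applied in order.

serair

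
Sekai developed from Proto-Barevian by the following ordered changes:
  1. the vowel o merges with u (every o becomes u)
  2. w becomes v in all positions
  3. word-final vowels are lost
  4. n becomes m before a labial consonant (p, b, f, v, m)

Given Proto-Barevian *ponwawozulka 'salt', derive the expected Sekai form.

pumvavuzulk

Sekai: start from *ponwawozulka.
  rule 1 (vowel merger): ponwawozulka → punwawuzulka
  rule 2 (unconditioned shift): punwawuzulka → punvavuzulka
  rule 3 (apocope): punvavuzulka → punvavuzulk
  rule 4 (nasal place assimilation): punvavuzulk → pumvavuzulk
  ⇒ Sekai pumvavuzulk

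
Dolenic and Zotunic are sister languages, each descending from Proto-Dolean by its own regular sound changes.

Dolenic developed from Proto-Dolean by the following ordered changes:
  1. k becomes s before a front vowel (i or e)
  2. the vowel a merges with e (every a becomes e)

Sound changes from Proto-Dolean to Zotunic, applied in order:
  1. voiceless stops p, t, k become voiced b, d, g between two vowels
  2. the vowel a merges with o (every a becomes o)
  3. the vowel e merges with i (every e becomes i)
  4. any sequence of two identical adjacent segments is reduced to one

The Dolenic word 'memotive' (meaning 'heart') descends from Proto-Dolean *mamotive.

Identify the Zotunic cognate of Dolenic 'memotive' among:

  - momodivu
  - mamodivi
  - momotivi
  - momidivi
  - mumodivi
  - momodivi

Zotunic: *mamotive
  mamotive → mamodive   [intervocalic voicing]
  mamodive → momodive   [vowel merger]
  momodive → momodivi   [vowel merger]
  momodivi (rule 4 does not apply)
  giving Zotunic momodivi.

momodivi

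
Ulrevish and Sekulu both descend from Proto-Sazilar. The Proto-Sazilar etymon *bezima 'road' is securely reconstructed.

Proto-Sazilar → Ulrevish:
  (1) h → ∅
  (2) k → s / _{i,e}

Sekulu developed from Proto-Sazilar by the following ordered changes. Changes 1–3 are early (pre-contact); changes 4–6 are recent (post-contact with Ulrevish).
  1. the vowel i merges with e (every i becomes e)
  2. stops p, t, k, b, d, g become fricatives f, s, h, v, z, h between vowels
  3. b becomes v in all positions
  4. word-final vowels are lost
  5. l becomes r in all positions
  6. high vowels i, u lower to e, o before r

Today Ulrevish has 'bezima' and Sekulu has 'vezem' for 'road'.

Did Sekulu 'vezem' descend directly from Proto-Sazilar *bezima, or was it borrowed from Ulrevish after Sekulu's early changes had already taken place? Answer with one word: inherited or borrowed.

inherited

If inherited, *bezima would pass through all of Sekulu's changes:
Sekulu: *bezima
  bezima → bezema   [vowel merger]
  bezema (rule 2 does not apply)
  bezema → vezema   [unconditioned shift]
  vezema → vezem   [apocope]
  vezem (rule 5 does not apply)
  vezem (rule 6 does not apply)
  giving Sekulu vezem.
If borrowed from Ulrevish 'bezima' after the early changes, it would undergo only the recent ones:
  rule 4 (apocope): bezima → bezim
  rule 5 (unconditioned shift): no change (bezim)
  rule 6 (pre-rhotic lowering): no change (bezim)
  ⇒ as a loan: bezim
Sekulu 'vezem' matches the inherited outcome exactly, so it is an inherited cognate, not a loan.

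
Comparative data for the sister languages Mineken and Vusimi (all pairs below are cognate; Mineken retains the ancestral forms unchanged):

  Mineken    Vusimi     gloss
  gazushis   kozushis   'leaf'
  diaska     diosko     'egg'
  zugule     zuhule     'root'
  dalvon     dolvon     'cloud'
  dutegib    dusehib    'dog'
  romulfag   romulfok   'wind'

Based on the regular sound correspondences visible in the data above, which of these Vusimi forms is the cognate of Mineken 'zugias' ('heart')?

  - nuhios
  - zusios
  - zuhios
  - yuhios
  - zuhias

dutegib ~ dusehib — Mineken g corresponds to Vusimi h between vowels (before a front vowel).
diaska ~ diosko — Mineken a corresponds to Vusimi o after a vowel, before a consonant other than r, m, n, p, b, f, v.
Applying these to Mineken 'zugias':
  zugias → zuhias   (g→h between vowels (before a front vowel))
  zuhias → zuhios   (a→o after a vowel, before a consonant other than r, m, n, p, b, f, v)
So the Vusimi cognate is 'zuhios'.

zuhios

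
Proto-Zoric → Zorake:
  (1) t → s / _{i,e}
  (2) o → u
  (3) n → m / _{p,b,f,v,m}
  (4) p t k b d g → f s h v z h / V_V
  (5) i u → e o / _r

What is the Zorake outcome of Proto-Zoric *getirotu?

Zorake: *getirotu > gesirotu > gesirutu > gesirusu > geserusu  (by palatalisation, vowel merger, intervocalic lenition, pre-rhotic lowering)

geserusu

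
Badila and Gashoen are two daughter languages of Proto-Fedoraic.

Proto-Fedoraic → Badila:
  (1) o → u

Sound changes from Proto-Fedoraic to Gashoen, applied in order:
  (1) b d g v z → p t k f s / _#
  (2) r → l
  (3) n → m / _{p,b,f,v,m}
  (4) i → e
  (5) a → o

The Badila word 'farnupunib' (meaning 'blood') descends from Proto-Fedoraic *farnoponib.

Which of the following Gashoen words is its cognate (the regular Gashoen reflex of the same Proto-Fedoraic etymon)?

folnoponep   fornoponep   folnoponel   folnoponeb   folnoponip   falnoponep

folnoponep

Gashoen: *farnoponib > farnoponip > falnoponip > falnoponep > folnoponep  (by final devoicing, unconditioned shift, vowel merger, vowel merger)
The other candidates each miss or misapply at least one Gashoen change.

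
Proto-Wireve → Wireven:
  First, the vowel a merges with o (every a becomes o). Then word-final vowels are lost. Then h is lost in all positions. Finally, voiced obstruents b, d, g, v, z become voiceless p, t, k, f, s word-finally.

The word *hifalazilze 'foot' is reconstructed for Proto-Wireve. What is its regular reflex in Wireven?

Wireven: *hifalazilze
  hifalazilze → hifolozilze   [vowel merger]
  hifolozilze → hifolozilz   [apocope]
  hifolozilz → ifolozilz   [h-loss]
  ifolozilz → ifolozils   [final devoicing]
  giving Wireven ifolozils.

ifolozils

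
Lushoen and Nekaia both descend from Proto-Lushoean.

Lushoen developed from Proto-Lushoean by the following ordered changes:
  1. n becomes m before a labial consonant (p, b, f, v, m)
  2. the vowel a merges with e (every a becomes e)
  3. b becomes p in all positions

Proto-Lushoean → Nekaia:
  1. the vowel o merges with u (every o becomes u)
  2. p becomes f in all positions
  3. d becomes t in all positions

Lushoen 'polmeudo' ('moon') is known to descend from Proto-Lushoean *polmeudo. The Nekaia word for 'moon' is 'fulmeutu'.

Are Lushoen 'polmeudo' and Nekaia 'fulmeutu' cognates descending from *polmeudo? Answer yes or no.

Derive the expected Nekaia reflex of *polmeudo:
Nekaia: *polmeudo > pulmeudu > fulmeudu > fulmeutu  (by vowel merger, unconditioned shift, unconditioned shift)
Nekaia 'fulmeutu' matches the regular reflex exactly, so the pair is cognate.

yes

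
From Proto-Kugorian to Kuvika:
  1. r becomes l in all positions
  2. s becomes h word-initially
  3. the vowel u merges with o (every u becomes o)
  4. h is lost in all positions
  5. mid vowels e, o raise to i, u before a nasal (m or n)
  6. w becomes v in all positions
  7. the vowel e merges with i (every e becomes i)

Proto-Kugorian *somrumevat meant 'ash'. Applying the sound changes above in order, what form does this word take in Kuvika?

Kuvika: start from *somrumevat.
  rule 1 (unconditioned shift): somrumevat → somlumevat
  rule 2 (debuccalisation): somlumevat → homlumevat
  rule 3 (vowel merger): homlumevat → homlomevat
  rule 4 (h-loss): homlomevat → omlomevat
  rule 5 (pre-nasal raising): omlomevat → umlumevat
  rule 6: no change — umlumevat
  rule 7 (vowel merger): umlumevat → umlumivat
  ⇒ Kuvika umlumivat

umlumivat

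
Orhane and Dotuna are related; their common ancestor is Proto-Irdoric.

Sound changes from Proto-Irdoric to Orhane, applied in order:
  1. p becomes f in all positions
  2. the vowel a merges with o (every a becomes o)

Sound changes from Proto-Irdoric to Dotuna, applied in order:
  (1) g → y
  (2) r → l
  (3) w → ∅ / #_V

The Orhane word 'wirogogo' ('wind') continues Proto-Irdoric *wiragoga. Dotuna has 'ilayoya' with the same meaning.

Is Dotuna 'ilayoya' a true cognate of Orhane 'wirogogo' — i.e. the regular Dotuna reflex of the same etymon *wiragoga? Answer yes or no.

yes

Derive the expected Dotuna reflex of *wiragoga:
Dotuna: *wiragoga > wirayoya > wilayoya > ilayoya  (by unconditioned shift, unconditioned shift, glide loss)
Dotuna 'ilayoya' matches the regular reflex exactly, so the pair is cognate.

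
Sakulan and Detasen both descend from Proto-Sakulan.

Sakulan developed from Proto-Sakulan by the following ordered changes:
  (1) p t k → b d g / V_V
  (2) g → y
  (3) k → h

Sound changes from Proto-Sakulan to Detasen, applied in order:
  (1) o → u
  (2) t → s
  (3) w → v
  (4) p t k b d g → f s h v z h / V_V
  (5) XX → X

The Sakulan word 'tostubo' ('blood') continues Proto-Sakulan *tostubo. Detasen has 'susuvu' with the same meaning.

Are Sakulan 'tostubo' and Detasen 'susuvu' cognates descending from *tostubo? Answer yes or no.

yes

Derive the expected Detasen reflex of *tostubo:
Detasen: *tostubo > tustubu > sussubu > sussuvu > susuvu  (by vowel merger, unconditioned shift, intervocalic lenition, degemination)
Detasen 'susuvu' matches the regular reflex exactly, so the pair is cognate.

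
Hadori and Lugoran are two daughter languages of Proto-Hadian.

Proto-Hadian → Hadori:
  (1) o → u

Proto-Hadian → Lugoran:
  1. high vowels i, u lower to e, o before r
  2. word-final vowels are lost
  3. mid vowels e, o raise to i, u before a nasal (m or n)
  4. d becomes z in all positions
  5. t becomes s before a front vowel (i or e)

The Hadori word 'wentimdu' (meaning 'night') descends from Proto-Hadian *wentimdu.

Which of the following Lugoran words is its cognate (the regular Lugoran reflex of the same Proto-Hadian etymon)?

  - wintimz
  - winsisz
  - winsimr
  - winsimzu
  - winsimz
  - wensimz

winsimz

Lugoran: *wentimdu
  wentimdu (rule 1 does not apply)
  wentimdu → wentimd   [apocope]
  wentimd → wintimd   [pre-nasal raising]
  wintimd → wintimz   [unconditioned shift]
  wintimz → winsimz   [palatalisation]
  giving Lugoran winsimz.
Only 'winsimz' matches the regular Lugoran development of *wentimdu.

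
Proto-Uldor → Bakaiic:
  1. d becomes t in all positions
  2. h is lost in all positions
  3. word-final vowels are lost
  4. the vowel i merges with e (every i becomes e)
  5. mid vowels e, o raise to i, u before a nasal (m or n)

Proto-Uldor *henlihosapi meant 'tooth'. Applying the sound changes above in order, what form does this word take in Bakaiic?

inleosap

Bakaiic: *henlihosapi > enliosapi > enliosap > enleosap > inleosap  (by h-loss, apocope, vowel merger, pre-nasal raising)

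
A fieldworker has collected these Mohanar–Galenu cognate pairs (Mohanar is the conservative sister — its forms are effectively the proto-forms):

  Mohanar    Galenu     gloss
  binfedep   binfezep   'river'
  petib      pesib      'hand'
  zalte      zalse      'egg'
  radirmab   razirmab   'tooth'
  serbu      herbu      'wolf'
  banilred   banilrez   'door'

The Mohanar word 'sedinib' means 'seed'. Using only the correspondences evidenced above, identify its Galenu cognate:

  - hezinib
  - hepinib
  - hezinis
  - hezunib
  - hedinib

hezinib

serbu ~ herbu — Mohanar s corresponds to Galenu h word-initially before a front vowel.
radirmab ~ razirmab — Mohanar d corresponds to Galenu z between vowels (before a front vowel).
Applying these to Mohanar 'sedinib':
  sedinib → hedinib   (s→h word-initially before a front vowel)
  hedinib → hezinib   (d→z between vowels (before a front vowel))
So the Galenu cognate is 'hezinib'.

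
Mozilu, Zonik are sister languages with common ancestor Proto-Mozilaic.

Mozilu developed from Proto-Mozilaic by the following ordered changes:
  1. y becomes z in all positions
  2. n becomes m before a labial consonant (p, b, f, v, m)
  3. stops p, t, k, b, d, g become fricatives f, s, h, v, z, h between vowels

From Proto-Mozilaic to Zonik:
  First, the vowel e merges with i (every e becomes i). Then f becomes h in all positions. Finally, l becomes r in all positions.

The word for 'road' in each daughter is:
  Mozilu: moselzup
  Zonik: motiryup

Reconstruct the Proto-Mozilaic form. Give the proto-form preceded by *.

*motelyup

Position 3: Mozilu has s, Zonik has t. Zonik preserves t here (none of its changes turn any other segment into t), so the proto-segment is *t.
Position 6: Mozilu has z, Zonik has y. Zonik preserves y here (none of its changes turn any other segment into y), so the proto-segment is *y.
Verify the candidate proto-form against each daughter:
Mozilu: *motelyup
  motelyup → motelzup   [unconditioned shift]
  motelzup (rule 2 does not apply)
  motelzup → moselzup   [intervocalic lenition]
  giving Mozilu moselzup.
Zonik: start from *motelyup.
  rule 1 (vowel merger): motelyup → motilyup
  rule 2: no change — motilyup
  rule 3 (unconditioned shift): motilyup → motiryup
  ⇒ Zonik motiryup
No other proto-form is consistent with every reflex, so the reconstruction is *motelyup.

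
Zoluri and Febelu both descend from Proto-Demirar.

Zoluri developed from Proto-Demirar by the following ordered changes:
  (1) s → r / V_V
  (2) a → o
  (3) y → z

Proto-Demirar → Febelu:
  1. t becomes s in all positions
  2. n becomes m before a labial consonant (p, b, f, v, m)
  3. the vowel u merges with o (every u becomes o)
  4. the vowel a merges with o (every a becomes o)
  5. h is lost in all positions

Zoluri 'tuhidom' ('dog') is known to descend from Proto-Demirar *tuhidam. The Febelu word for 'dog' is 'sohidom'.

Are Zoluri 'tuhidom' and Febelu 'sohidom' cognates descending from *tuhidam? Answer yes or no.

no

Derive the expected Febelu reflex of *tuhidam:
Febelu: *tuhidam
  tuhidam → suhidam   [unconditioned shift]
  suhidam (rule 2 does not apply)
  suhidam → sohidam   [vowel merger]
  sohidam → sohidom   [vowel merger]
  sohidom → soidom   [h-loss]
  giving Febelu soidom.
The regular Febelu reflex would be 'soidom', but the attested form is 'sohidom'. The correspondence is irregular, so they are not cognates (the Febelu form has a different source).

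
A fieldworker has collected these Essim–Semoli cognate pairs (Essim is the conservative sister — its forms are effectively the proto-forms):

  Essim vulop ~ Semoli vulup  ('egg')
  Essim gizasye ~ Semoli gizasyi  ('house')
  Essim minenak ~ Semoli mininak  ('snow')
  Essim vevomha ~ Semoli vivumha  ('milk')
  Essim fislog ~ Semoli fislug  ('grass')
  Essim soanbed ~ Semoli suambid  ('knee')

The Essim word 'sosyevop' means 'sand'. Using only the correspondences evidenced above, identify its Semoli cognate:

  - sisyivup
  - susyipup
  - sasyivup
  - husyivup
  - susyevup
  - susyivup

fislog ~ fislug — Essim o corresponds to Semoli u after a consonant, before a consonant other than r, m, n, p, b, f, v.
vevomha ~ vivumha — Essim e corresponds to Semoli i after a consonant, before a labial obstruent.
vulop ~ vulup — Essim o corresponds to Semoli u after a consonant, before a labial obstruent.
Applying these to Essim 'sosyevop':
  sosyevop → susyevop   (o→u after a consonant, before a consonant other than r, m, n, p, b, f, v)
  susyevop → susyivop   (e→i after a consonant, before a labial obstruent)
  susyivop → susyivup   (o→u after a consonant, before a labial obstruent)
So the Semoli cognate is 'susyivup'.

susyivup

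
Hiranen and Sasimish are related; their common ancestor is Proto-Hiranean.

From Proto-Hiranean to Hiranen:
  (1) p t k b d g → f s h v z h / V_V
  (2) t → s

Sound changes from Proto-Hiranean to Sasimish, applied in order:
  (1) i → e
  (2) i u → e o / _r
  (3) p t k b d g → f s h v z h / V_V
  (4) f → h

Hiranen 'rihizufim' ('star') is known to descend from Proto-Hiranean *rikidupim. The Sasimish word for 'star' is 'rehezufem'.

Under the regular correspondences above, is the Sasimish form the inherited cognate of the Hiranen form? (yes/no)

no

Derive the expected Sasimish reflex of *rikidupim:
Sasimish: *rikidupim
  rikidupim → rekedupem   [vowel merger]
  rekedupem (rule 2 does not apply)
  rekedupem → rehezufem   [intervocalic lenition]
  rehezufem → rehezuhem   [unconditioned shift]
  giving Sasimish rehezuhem.
The regular Sasimish reflex would be 'rehezuhem', but the attested form is 'rehezufem'. The correspondence is irregular, so they are not cognates (the Sasimish form has a different source).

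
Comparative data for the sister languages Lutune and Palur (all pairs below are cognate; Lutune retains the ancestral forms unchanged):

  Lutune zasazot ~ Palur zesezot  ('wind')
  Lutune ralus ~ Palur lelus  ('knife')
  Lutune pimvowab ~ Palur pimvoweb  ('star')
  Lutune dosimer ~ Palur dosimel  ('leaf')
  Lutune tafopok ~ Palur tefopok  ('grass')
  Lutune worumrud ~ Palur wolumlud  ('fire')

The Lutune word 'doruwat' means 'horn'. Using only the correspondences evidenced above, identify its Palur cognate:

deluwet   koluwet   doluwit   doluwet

worumrud ~ wolumlud — Lutune r corresponds to Palur l between vowels (before a back vowel).
zasazot ~ zesezot, ralus ~ lelus — Lutune a corresponds to Palur e after a consonant, before a consonant other than r, m, n, p, b, f, v.
Applying these to Lutune 'doruwat':
  doruwat → doluwat   (r→l between vowels (before a back vowel))
  doluwat → doluwet   (a→e after a consonant, before a consonant other than r, m, n, p, b, f, v)
So the Palur cognate is 'doluwet'.

doluwet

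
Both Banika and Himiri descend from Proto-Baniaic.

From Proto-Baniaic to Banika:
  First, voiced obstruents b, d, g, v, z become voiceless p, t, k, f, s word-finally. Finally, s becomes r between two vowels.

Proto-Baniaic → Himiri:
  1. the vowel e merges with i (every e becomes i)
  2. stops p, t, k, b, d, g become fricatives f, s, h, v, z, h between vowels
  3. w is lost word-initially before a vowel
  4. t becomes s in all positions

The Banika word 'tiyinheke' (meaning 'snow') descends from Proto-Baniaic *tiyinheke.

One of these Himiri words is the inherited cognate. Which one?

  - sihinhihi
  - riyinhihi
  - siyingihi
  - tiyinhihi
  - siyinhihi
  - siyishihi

Himiri: *tiyinheke > tiyinhiki > tiyinhihi > siyinhihi  (by vowel merger, intervocalic lenition, unconditioned shift)

siyinhihi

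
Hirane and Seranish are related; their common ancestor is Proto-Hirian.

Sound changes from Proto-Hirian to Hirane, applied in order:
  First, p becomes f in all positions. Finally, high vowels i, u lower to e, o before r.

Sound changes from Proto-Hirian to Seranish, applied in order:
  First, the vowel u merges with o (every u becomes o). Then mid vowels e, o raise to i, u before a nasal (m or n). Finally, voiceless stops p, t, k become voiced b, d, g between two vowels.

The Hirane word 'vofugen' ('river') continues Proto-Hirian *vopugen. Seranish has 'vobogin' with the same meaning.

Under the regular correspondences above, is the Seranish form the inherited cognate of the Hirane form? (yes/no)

yes

Derive the expected Seranish reflex of *vopugen:
Seranish: *vopugen > vopogen > vopogin > vobogin  (by vowel merger, pre-nasal raising, intervocalic voicing)
Seranish 'vobogin' matches the regular reflex exactly, so the pair is cognate.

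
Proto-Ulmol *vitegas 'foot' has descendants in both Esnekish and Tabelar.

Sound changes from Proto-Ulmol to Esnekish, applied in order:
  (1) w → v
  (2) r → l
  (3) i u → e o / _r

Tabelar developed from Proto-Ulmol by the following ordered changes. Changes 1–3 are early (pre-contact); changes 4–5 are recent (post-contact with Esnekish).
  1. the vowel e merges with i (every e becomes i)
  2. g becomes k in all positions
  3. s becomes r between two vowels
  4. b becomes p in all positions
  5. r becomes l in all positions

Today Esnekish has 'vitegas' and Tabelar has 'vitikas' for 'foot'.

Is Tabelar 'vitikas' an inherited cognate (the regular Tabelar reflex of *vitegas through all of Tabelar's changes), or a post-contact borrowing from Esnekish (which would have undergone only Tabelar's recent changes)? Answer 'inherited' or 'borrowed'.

inherited

If inherited, *vitegas would pass through all of Tabelar's changes:
Tabelar: *vitegas
  vitegas → vitigas   [vowel merger]
  vitigas → vitikas   [unconditioned shift]
  vitikas (rule 3 does not apply)
  vitikas (rule 4 does not apply)
  vitikas (rule 5 does not apply)
  giving Tabelar vitikas.
If borrowed from Esnekish 'vitegas' after the early changes, it would undergo only the recent ones:
  rule 4 (unconditioned shift): no change (vitegas)
  rule 5 (unconditioned shift): no change (vitegas)
  ⇒ as a loan: vitegas
Tabelar 'vitikas' matches the inherited outcome exactly, so it is an inherited cognate, not a loan.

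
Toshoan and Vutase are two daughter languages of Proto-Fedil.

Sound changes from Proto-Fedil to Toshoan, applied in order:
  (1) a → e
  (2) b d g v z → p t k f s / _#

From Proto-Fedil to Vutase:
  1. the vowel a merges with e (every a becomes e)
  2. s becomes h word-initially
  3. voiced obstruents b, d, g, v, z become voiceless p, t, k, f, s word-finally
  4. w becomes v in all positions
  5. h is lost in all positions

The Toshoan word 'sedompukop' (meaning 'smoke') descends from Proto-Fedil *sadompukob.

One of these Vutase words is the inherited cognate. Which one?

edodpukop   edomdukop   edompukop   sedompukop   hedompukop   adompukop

Vutase: *sadompukob > sedompukob > hedompukob > hedompukop > edompukop  (by vowel merger, debuccalisation, final devoicing, h-loss)
The other candidates each miss or misapply at least one Vutase change.

edompukop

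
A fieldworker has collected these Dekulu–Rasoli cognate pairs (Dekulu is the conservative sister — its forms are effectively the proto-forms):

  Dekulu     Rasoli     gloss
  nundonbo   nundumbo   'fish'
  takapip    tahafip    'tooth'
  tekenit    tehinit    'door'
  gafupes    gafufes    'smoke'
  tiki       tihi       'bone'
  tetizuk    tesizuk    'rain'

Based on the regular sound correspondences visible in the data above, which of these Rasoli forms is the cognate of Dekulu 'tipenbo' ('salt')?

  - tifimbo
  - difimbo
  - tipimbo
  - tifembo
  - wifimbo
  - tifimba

gafupes ~ gafufes — Dekulu p corresponds to Rasoli f between vowels (before a front vowel).
tekenit ~ tehinit — Dekulu e corresponds to Rasoli i after a consonant, before a nasal.
nundonbo ~ nundumbo — Dekulu n corresponds to Rasoli m after a vowel, before a labial obstruent.
Applying these to Dekulu 'tipenbo':
  tipenbo → tifenbo   (p→f between vowels (before a front vowel))
  tifenbo → tifinbo   (e→i after a consonant, before a nasal)
  tifinbo → tifimbo   (n→m after a vowel, before a labial obstruent)
So the Rasoli cognate is 'tifimbo'.

tifimbo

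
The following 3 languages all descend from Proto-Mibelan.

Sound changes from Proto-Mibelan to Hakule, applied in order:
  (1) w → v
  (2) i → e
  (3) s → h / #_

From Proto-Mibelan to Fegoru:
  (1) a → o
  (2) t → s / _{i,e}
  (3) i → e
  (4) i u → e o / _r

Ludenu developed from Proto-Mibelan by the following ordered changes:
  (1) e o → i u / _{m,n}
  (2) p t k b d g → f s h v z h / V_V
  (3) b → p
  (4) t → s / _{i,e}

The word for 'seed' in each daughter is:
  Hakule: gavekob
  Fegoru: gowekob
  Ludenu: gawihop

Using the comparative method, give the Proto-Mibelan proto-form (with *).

*gawikob

Position 5: Hakule has k, Fegoru has k, Ludenu has h. Hakule preserves k here (none of its changes turn any other segment into k), so the proto-segment is *k.
Position 2: Hakule has a, Fegoru has o, Ludenu has a. Hakule preserves a here (none of its changes turn any other segment into a), so the proto-segment is *a.
This points to *gawikob. Verify forward in each daughter:
Hakule: *gawikob
  gawikob → gavikob   [unconditioned shift]
  gavikob → gavekob   [vowel merger]
  gavekob (rule 3 does not apply)
  giving Hakule gavekob.
Fegoru: *gawikob > gowikob > gowekob  (by vowel merger, vowel merger)
Ludenu: *gawikob
  gawikob (rule 1 does not apply)
  gawikob → gawihob   [intervocalic lenition]
  gawihob → gawihop   [unconditioned shift]
  gawihop (rule 4 does not apply)
  giving Ludenu gawihop.
No other proto-form is consistent with every reflex, so the reconstruction is *gawikob.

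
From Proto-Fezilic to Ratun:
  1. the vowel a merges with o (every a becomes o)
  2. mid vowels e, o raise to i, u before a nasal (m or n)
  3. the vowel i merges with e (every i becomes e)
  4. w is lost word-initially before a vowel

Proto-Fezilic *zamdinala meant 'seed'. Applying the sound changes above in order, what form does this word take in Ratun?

Ratun: *zamdinala
  zamdinala → zomdinolo   [vowel merger]
  zomdinolo → zumdinolo   [pre-nasal raising]
  zumdinolo → zumdenolo   [vowel merger]
  zumdenolo (rule 4 does not apply)
  giving Ratun zumdenolo.

zumdenolo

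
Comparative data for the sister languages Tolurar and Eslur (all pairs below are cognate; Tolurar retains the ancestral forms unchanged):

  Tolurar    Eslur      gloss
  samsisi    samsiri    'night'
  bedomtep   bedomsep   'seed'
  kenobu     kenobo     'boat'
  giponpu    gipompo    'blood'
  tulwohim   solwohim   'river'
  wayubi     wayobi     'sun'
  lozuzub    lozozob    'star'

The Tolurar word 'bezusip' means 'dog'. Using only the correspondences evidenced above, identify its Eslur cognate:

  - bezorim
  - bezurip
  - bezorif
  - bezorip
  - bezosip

bezorip

tulwohim ~ solwohim, lozuzub ~ lozozob — Tolurar u corresponds to Eslur o after a consonant, before a consonant other than r, m, n, p, b, f, v.
samsisi ~ samsiri — Tolurar s corresponds to Eslur r between vowels (before a front vowel).
Applying these to Tolurar 'bezusip':
  bezusip → bezosip   (u→o after a consonant, before a consonant other than r, m, n, p, b, f, v)
  bezosip → bezorip   (s→r between vowels (before a front vowel))
So the Eslur cognate is 'bezorip'.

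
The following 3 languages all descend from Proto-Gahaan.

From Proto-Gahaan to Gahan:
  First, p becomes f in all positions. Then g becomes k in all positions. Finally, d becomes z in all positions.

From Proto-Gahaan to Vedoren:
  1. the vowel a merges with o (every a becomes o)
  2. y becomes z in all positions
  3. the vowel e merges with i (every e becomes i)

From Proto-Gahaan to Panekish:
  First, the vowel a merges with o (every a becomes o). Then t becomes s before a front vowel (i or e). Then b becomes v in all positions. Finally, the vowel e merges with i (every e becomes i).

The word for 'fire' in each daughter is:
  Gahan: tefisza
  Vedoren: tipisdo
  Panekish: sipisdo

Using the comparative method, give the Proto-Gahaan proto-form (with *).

*tepisda

Position 3: Gahan has f, Vedoren has p, Panekish has p. Vedoren preserves p here (none of its changes turn any other segment into p), so the proto-segment is *p.
Position 1: Gahan has t, Vedoren has t, Panekish has s. Gahan preserves t here (none of its changes turn any other segment into t), so the proto-segment is *t.
Position 7: Gahan has a, Vedoren has o, Panekish has o. Gahan preserves a here (none of its changes turn any other segment into a), so the proto-segment is *a.
This points to *tepisda. Verify forward in each daughter:
Gahan: *tepisda
  tepisda → tefisda   [unconditioned shift]
  tefisda (rule 2 does not apply)
  tefisda → tefisza   [unconditioned shift]
  giving Gahan tefisza.
Vedoren: start from *tepisda.
  rule 1 (vowel merger): tepisda → tepisdo
  rule 2: no change — tepisdo
  rule 3 (vowel merger): tepisdo → tipisdo
  ⇒ Vedoren tipisdo
Panekish: *tepisda
  tepisda → tepisdo   [vowel merger]
  tepisdo → sepisdo   [palatalisation]
  sepisdo (rule 3 does not apply)
  sepisdo → sipisdo   [vowel merger]
  giving Panekish sipisdo.
*tepisda is the unique common source.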